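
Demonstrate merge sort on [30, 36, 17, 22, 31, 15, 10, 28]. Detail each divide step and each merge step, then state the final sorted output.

Merge sort trace:

Split: [30, 36, 17, 22, 31, 15, 10, 28] -> [30, 36, 17, 22] and [31, 15, 10, 28]
  Split: [30, 36, 17, 22] -> [30, 36] and [17, 22]
    Split: [30, 36] -> [30] and [36]
    Merge: [30] + [36] -> [30, 36]
    Split: [17, 22] -> [17] and [22]
    Merge: [17] + [22] -> [17, 22]
  Merge: [30, 36] + [17, 22] -> [17, 22, 30, 36]
  Split: [31, 15, 10, 28] -> [31, 15] and [10, 28]
    Split: [31, 15] -> [31] and [15]
    Merge: [31] + [15] -> [15, 31]
    Split: [10, 28] -> [10] and [28]
    Merge: [10] + [28] -> [10, 28]
  Merge: [15, 31] + [10, 28] -> [10, 15, 28, 31]
Merge: [17, 22, 30, 36] + [10, 15, 28, 31] -> [10, 15, 17, 22, 28, 30, 31, 36]

Final sorted array: [10, 15, 17, 22, 28, 30, 31, 36]

The merge sort proceeds by recursively splitting the array and merging sorted halves.
After all merges, the sorted array is [10, 15, 17, 22, 28, 30, 31, 36].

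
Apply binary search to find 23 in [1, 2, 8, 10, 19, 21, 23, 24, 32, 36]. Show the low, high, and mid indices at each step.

Binary search for 23 in [1, 2, 8, 10, 19, 21, 23, 24, 32, 36]:

lo=0, hi=9, mid=4, arr[mid]=19 -> 19 < 23, search right half
lo=5, hi=9, mid=7, arr[mid]=24 -> 24 > 23, search left half
lo=5, hi=6, mid=5, arr[mid]=21 -> 21 < 23, search right half
lo=6, hi=6, mid=6, arr[mid]=23 -> Found target at index 6!

Binary search finds 23 at index 6 after 4 comparisons. The search repeatedly halves the search space by comparing with the middle element.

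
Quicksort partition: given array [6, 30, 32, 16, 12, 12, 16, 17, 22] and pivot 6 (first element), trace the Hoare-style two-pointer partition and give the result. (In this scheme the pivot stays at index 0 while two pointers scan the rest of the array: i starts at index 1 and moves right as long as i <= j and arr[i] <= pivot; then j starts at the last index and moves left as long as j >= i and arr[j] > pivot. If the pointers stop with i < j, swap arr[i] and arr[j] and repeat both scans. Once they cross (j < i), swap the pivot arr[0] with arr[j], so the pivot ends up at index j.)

Hoare-style two-pointer partition with pivot = 6:

Initial array: [6, 30, 32, 16, 12, 12, 16, 17, 22]

Pointers start at i = 1, j = 8.
i ends at 1, j ends at 0: the pointers have crossed (j < i), so scanning stops.

j = 0, so swapping arr[0] with arr[j] leaves the pivot at position 0: [6, 30, 32, 16, 12, 12, 16, 17, 22]
Pivot position: 0

After partitioning with pivot 6, the array becomes [6, 30, 32, 16, 12, 12, 16, 17, 22]. The pivot is placed at index 0. All elements to the left of the pivot are <= 6, and all elements to the right are > 6.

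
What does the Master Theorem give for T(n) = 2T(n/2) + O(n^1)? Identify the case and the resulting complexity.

Master Theorem for T(n) = 2T(n/2) + O(n^1):

a = 2, b = 2, c = 1
log_b(a) = log_2(2) = 1.0000

Case 2: c = 1 = log_2(2) = 1.0000
T(n) = O(n^1 log n) = O(n log n)

For T(n) = 2T(n/2) + O(n^1): log_2(2) = 1.0000. This is Case 2 of the Master Theorem (c = log_b(a), equal work at all levels), giving O(n log n).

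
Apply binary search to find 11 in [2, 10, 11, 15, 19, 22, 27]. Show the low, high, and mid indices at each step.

Binary search for 11 in [2, 10, 11, 15, 19, 22, 27]:

lo=0, hi=6, mid=3, arr[mid]=15 -> 15 > 11, search left half
lo=0, hi=2, mid=1, arr[mid]=10 -> 10 < 11, search right half
lo=2, hi=2, mid=2, arr[mid]=11 -> Found target at index 2!

Binary search finds 11 at index 2 after 3 comparisons. The search repeatedly halves the search space by comparing with the middle element.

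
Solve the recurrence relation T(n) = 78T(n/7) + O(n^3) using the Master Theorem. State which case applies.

Master Theorem for T(n) = 78T(n/7) + O(n^3):

a = 78, b = 7, c = 3
log_b(a) = log_7(78) = 2.2389

Case 3: c = 3 > log_7(78) = 2.2389
T(n) = O(n^3) = O(n^3)

For T(n) = 78T(n/7) + O(n^3): log_7(78) = 2.2389. This is Case 3 of the Master Theorem (c > log_b(a), work dominated by root), giving O(n^3).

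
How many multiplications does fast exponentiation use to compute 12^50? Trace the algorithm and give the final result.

Computing 12^50 by squaring (build up from 12^1; each line after the first costs one multiplication):

12^1 = 12
12^2 = (12^1)^2 = 12^2 = 144
12^3 = 12 * 12^2 = 12 * 144 = 1728
12^6 = (12^3)^2 = 1728^2 = 2985984
12^12 = (12^6)^2 = 2985984^2 = 8916100448256
12^24 = (12^12)^2 = 8916100448256^2 = 79496847203390844133441536
12^25 = 12 * 12^24 = 12 * 79496847203390844133441536 = 953962166440690129601298432
12^50 = (12^25)^2 = 953962166440690129601298432^2 = 910043815000214977332758527534256632492715260325658624

Result: 910043815000214977332758527534256632492715260325658624
Multiplications needed: 7 (7 lines after 12^1)

12^50 = 910043815000214977332758527534256632492715260325658624. Using exponentiation by squaring, this requires 7 multiplications. The key idea: if the exponent is even, square the half-power; if odd, multiply by the base once.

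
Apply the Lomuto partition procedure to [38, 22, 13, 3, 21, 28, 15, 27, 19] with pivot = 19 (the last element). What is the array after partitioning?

Lomuto partition with pivot = 19:

Initial array: [38, 22, 13, 3, 21, 28, 15, 27, 19]

arr[0]=38 > 19: no swap
arr[1]=22 > 19: no swap
arr[2]=13 <= 19: swap with position 0, array becomes [13, 22, 38, 3, 21, 28, 15, 27, 19]
arr[3]=3 <= 19: swap with position 1, array becomes [13, 3, 38, 22, 21, 28, 15, 27, 19]
arr[4]=21 > 19: no swap
arr[5]=28 > 19: no swap
arr[6]=15 <= 19: swap with position 2, array becomes [13, 3, 15, 22, 21, 28, 38, 27, 19]
arr[7]=27 > 19: no swap

Place pivot at position 3: [13, 3, 15, 19, 21, 28, 38, 27, 22]
Pivot position: 3

After partitioning with pivot 19, the array becomes [13, 3, 15, 19, 21, 28, 38, 27, 22]. The pivot is placed at index 3. All elements to the left of the pivot are <= 19, and all elements to the right are > 19.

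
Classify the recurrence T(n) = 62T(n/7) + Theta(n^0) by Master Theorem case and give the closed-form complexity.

Master Theorem for T(n) = 62T(n/7) + O(n^0):

a = 62, b = 7, c = 0
log_b(a) = log_7(62) = 2.1209

Case 1: c = 0 < log_7(62) = 2.1209
T(n) = O(n^(log_7 62))

For T(n) = 62T(n/7) + O(n^0): log_7(62) = 2.1209. This is Case 1 of the Master Theorem (c < log_b(a), work dominated by leaves), giving O(n^(log_7 62)).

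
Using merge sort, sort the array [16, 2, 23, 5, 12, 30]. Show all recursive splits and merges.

Merge sort trace:

Split: [16, 2, 23, 5, 12, 30] -> [16, 2, 23] and [5, 12, 30]
  Split: [16, 2, 23] -> [16] and [2, 23]
    Split: [2, 23] -> [2] and [23]
    Merge: [2] + [23] -> [2, 23]
  Merge: [16] + [2, 23] -> [2, 16, 23]
  Split: [5, 12, 30] -> [5] and [12, 30]
    Split: [12, 30] -> [12] and [30]
    Merge: [12] + [30] -> [12, 30]
  Merge: [5] + [12, 30] -> [5, 12, 30]
Merge: [2, 16, 23] + [5, 12, 30] -> [2, 5, 12, 16, 23, 30]

Final sorted array: [2, 5, 12, 16, 23, 30]

The merge sort proceeds by recursively splitting the array and merging sorted halves.
After all merges, the sorted array is [2, 5, 12, 16, 23, 30].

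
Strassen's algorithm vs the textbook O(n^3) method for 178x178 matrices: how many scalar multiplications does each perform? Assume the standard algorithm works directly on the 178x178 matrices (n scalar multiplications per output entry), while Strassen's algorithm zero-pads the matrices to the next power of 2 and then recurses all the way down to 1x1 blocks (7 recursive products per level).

Matrix multiplication for 178x178 matrices:

Strassen's algorithm requires power-of-2 dimensions. Pad 178x178 to 256x256 (next power of 2).

Standard algorithm: 178^3 = 5639752 multiplications
Strassen's algorithm: 7^(log2(256)) = 7^8 = 5764801 multiplications
Difference: 5639752 - 5764801 = -125049 (Strassen uses MORE here due to padding overhead — for small or just-over-power-of-2 n, padding can outweigh the per-level savings)

Standard: 5639752 multiplications (178^3). Strassen: 5764801 multiplications (7^8, after padding to 256x256). Strassen reduces 8 recursive multiplications to 7 at each level.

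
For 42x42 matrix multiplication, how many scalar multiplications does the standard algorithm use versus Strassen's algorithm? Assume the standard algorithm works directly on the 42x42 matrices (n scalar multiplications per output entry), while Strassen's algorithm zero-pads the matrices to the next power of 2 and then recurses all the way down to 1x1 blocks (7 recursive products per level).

Matrix multiplication for 42x42 matrices:

Strassen's algorithm requires power-of-2 dimensions. Pad 42x42 to 64x64 (next power of 2).

Standard algorithm: 42^3 = 74088 multiplications
Strassen's algorithm: 7^(log2(64)) = 7^6 = 117649 multiplications
Difference: 74088 - 117649 = -43561 (Strassen uses MORE here due to padding overhead — for small or just-over-power-of-2 n, padding can outweigh the per-level savings)

Standard: 74088 multiplications (42^3). Strassen: 117649 multiplications (7^6, after padding to 64x64). Strassen reduces 8 recursive multiplications to 7 at each level.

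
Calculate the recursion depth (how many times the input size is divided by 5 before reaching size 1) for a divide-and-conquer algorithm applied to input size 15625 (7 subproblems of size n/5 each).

For divide and conquer with division factor 5:

Problem sizes at each level:
Level 0: 15625
Level 1: 3125
Level 2: 625
Level 3: 125
Level 4: 25
Level 5: 5
Level 6: 1

The root is level 0 and the size-1 base case is level 6 (the tree spans levels 0 through 6, i.e. 7 levels counting the root), so the depth is the number of divisions: log_5(15625) = 6

The recursion tree depth is log_5(15625) = 6. At each level, the problem size is divided by 5, so it takes 6 divisions to reduce to a base case of size 1. The algorithm makes 7 recursive calls at each level.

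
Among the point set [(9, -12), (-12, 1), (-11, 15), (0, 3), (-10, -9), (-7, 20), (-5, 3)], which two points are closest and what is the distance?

Computing all pairwise distances among 7 points:

d((9, -12), (-12, 1)) = 24.6982
d((9, -12), (-11, 15)) = 33.6006
d((9, -12), (0, 3)) = 17.4929
d((9, -12), (-10, -9)) = 19.2354
d((9, -12), (-7, 20)) = 35.7771
d((9, -12), (-5, 3)) = 20.5183
d((-12, 1), (-11, 15)) = 14.0357
d((-12, 1), (0, 3)) = 12.1655
d((-12, 1), (-10, -9)) = 10.198
d((-12, 1), (-7, 20)) = 19.6469
d((-12, 1), (-5, 3)) = 7.2801
d((-11, 15), (0, 3)) = 16.2788
d((-11, 15), (-10, -9)) = 24.0208
d((-11, 15), (-7, 20)) = 6.4031
d((-11, 15), (-5, 3)) = 13.4164
d((0, 3), (-10, -9)) = 15.6205
d((0, 3), (-7, 20)) = 18.3848
d((0, 3), (-5, 3)) = 5.0 <-- minimum
d((-10, -9), (-7, 20)) = 29.1548
d((-10, -9), (-5, 3)) = 13.0
d((-7, 20), (-5, 3)) = 17.1172

Closest pair: (0, 3) and (-5, 3) with distance 5.0

The closest pair is (0, 3) and (-5, 3) with Euclidean distance 5.0. For 7 points, brute-force pairwise comparison is shown above. For large n, the divide-and-conquer algorithm (sort by x, recurse on halves, check the dividing strip) achieves O(n log n).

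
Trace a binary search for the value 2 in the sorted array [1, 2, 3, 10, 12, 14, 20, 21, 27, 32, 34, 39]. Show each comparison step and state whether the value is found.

Binary search for 2 in [1, 2, 3, 10, 12, 14, 20, 21, 27, 32, 34, 39]:

lo=0, hi=11, mid=5, arr[mid]=14 -> 14 > 2, search left half
lo=0, hi=4, mid=2, arr[mid]=3 -> 3 > 2, search left half
lo=0, hi=1, mid=0, arr[mid]=1 -> 1 < 2, search right half
lo=1, hi=1, mid=1, arr[mid]=2 -> Found target at index 1!

Binary search finds 2 at index 1 after 4 comparisons. The search repeatedly halves the search space by comparing with the middle element.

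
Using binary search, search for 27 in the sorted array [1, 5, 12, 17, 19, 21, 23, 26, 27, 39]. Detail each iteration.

Binary search for 27 in [1, 5, 12, 17, 19, 21, 23, 26, 27, 39]:

lo=0, hi=9, mid=4, arr[mid]=19 -> 19 < 27, search right half
lo=5, hi=9, mid=7, arr[mid]=26 -> 26 < 27, search right half
lo=8, hi=9, mid=8, arr[mid]=27 -> Found target at index 8!

Binary search finds 27 at index 8 after 3 comparisons. The search repeatedly halves the search space by comparing with the middle element.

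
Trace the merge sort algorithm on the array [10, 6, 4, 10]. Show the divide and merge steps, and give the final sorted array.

Merge sort trace:

Split: [10, 6, 4, 10] -> [10, 6] and [4, 10]
  Split: [10, 6] -> [10] and [6]
  Merge: [10] + [6] -> [6, 10]
  Split: [4, 10] -> [4] and [10]
  Merge: [4] + [10] -> [4, 10]
Merge: [6, 10] + [4, 10] -> [4, 6, 10, 10]

Final sorted array: [4, 6, 10, 10]

The merge sort proceeds by recursively splitting the array and merging sorted halves.
After all merges, the sorted array is [4, 6, 10, 10].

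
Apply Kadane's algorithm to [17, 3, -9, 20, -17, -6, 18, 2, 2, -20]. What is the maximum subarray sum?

Using Kadane's algorithm on [17, 3, -9, 20, -17, -6, 18, 2, 2, -20]:

Scanning through the array:
Position 1 (value 3): max_ending_here = 20, max_so_far = 20
Position 2 (value -9): max_ending_here = 11, max_so_far = 20
Position 3 (value 20): max_ending_here = 31, max_so_far = 31
Position 4 (value -17): max_ending_here = 14, max_so_far = 31
Position 5 (value -6): max_ending_here = 8, max_so_far = 31
Position 6 (value 18): max_ending_here = 26, max_so_far = 31
Position 7 (value 2): max_ending_here = 28, max_so_far = 31
Position 8 (value 2): max_ending_here = 30, max_so_far = 31
Position 9 (value -20): max_ending_here = 10, max_so_far = 31

Maximum subarray: [17, 3, -9, 20]
Maximum sum: 31

The maximum subarray is [17, 3, -9, 20] with sum 31. This subarray runs from index 0 to index 3.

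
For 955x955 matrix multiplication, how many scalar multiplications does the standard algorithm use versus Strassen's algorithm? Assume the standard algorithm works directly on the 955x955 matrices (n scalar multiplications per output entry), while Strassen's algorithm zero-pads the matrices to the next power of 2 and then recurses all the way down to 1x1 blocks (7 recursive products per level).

Matrix multiplication for 955x955 matrices:

Strassen's algorithm requires power-of-2 dimensions. Pad 955x955 to 1024x1024 (next power of 2).

Standard algorithm: 955^3 = 870983875 multiplications
Strassen's algorithm: 7^(log2(1024)) = 7^10 = 282475249 multiplications
Savings: 870983875 - 282475249 = 588508626 multiplications

Standard: 870983875 multiplications (955^3). Strassen: 282475249 multiplications (7^10, after padding to 1024x1024). Strassen reduces 8 recursive multiplications to 7 at each level.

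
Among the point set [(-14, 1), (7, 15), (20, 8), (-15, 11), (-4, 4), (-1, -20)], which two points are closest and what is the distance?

Computing all pairwise distances among 6 points:

d((-14, 1), (7, 15)) = 25.2389
d((-14, 1), (20, 8)) = 34.7131
d((-14, 1), (-15, 11)) = 10.0499 <-- minimum
d((-14, 1), (-4, 4)) = 10.4403
d((-14, 1), (-1, -20)) = 24.6982
d((7, 15), (20, 8)) = 14.7648
d((7, 15), (-15, 11)) = 22.3607
d((7, 15), (-4, 4)) = 15.5563
d((7, 15), (-1, -20)) = 35.9026
d((20, 8), (-15, 11)) = 35.1283
d((20, 8), (-4, 4)) = 24.3311
d((20, 8), (-1, -20)) = 35.0
d((-15, 11), (-4, 4)) = 13.0384
d((-15, 11), (-1, -20)) = 34.0147
d((-4, 4), (-1, -20)) = 24.1868

Closest pair: (-14, 1) and (-15, 11) with distance 10.0499

The closest pair is (-14, 1) and (-15, 11) with Euclidean distance 10.0499. For 6 points, brute-force pairwise comparison is shown above. For large n, the divide-and-conquer algorithm (sort by x, recurse on halves, check the dividing strip) achieves O(n log n).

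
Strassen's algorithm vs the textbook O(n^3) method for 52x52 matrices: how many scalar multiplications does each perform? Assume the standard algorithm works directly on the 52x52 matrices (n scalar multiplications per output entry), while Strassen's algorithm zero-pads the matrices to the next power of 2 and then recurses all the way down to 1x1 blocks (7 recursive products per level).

Matrix multiplication for 52x52 matrices:

Strassen's algorithm requires power-of-2 dimensions. Pad 52x52 to 64x64 (next power of 2).

Standard algorithm: 52^3 = 140608 multiplications
Strassen's algorithm: 7^(log2(64)) = 7^6 = 117649 multiplications
Savings: 140608 - 117649 = 22959 multiplications

Standard: 140608 multiplications (52^3). Strassen: 117649 multiplications (7^6, after padding to 64x64). Strassen reduces 8 recursive multiplications to 7 at each level.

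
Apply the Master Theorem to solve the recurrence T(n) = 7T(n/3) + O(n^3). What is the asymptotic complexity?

Master Theorem for T(n) = 7T(n/3) + O(n^3):

a = 7, b = 3, c = 3
log_b(a) = log_3(7) = 1.7712

Case 3: c = 3 > log_3(7) = 1.7712
T(n) = O(n^3) = O(n^3)

For T(n) = 7T(n/3) + O(n^3): log_3(7) = 1.7712. This is Case 3 of the Master Theorem (c > log_b(a), work dominated by root), giving O(n^3).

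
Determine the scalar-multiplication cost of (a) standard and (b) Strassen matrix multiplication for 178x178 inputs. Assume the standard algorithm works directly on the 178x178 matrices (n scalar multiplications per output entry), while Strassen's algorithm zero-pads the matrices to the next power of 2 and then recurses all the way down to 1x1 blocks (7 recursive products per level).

Matrix multiplication for 178x178 matrices:

Strassen's algorithm requires power-of-2 dimensions. Pad 178x178 to 256x256 (next power of 2).

Standard algorithm: 178^3 = 5639752 multiplications
Strassen's algorithm: 7^(log2(256)) = 7^8 = 5764801 multiplications
Difference: 5639752 - 5764801 = -125049 (Strassen uses MORE here due to padding overhead — for small or just-over-power-of-2 n, padding can outweigh the per-level savings)

Standard: 5639752 multiplications (178^3). Strassen: 5764801 multiplications (7^8, after padding to 256x256). Strassen reduces 8 recursive multiplications to 7 at each level.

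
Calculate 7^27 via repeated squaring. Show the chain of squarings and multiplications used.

Computing 7^27 by squaring (build up from 7^1; each line after the first costs one multiplication):

7^1 = 7
7^2 = (7^1)^2 = 7^2 = 49
7^3 = 7 * 7^2 = 7 * 49 = 343
7^6 = (7^3)^2 = 343^2 = 117649
7^12 = (7^6)^2 = 117649^2 = 13841287201
7^13 = 7 * 7^12 = 7 * 13841287201 = 96889010407
7^26 = (7^13)^2 = 96889010407^2 = 9387480337647754305649
7^27 = 7 * 7^26 = 7 * 9387480337647754305649 = 65712362363534280139543

Result: 65712362363534280139543
Multiplications needed: 7 (7 lines after 7^1)

7^27 = 65712362363534280139543. Using exponentiation by squaring, this requires 7 multiplications. The key idea: if the exponent is even, square the half-power; if odd, multiply by the base once.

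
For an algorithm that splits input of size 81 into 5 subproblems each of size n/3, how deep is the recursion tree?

For divide and conquer with division factor 3:

Problem sizes at each level:
Level 0: 81
Level 1: 27
Level 2: 9
Level 3: 3
Level 4: 1

The root is level 0 and the size-1 base case is level 4 (the tree spans levels 0 through 4, i.e. 5 levels counting the root), so the depth is the number of divisions: log_3(81) = 4

The recursion tree depth is log_3(81) = 4. At each level, the problem size is divided by 3, so it takes 4 divisions to reduce to a base case of size 1. The algorithm makes 5 recursive calls at each level.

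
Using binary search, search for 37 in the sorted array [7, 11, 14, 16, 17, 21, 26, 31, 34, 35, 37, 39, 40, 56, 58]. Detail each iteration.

Binary search for 37 in [7, 11, 14, 16, 17, 21, 26, 31, 34, 35, 37, 39, 40, 56, 58]:

lo=0, hi=14, mid=7, arr[mid]=31 -> 31 < 37, search right half
lo=8, hi=14, mid=11, arr[mid]=39 -> 39 > 37, search left half
lo=8, hi=10, mid=9, arr[mid]=35 -> 35 < 37, search right half
lo=10, hi=10, mid=10, arr[mid]=37 -> Found target at index 10!

Binary search finds 37 at index 10 after 4 comparisons. The search repeatedly halves the search space by comparing with the middle element.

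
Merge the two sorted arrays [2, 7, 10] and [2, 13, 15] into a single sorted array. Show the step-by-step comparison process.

Merging process:

Compare 2 vs 2: take 2 from left. Merged: [2]
Compare 7 vs 2: take 2 from right. Merged: [2, 2]
Compare 7 vs 13: take 7 from left. Merged: [2, 2, 7]
Compare 10 vs 13: take 10 from left. Merged: [2, 2, 7, 10]
Append remaining from right: [13, 15]. Merged: [2, 2, 7, 10, 13, 15]

Final merged array: [2, 2, 7, 10, 13, 15]
Total comparisons: 4

The merged array is [2, 2, 7, 10, 13, 15], requiring 4 comparisons. The merge step runs in O(n) time where n is the total number of elements.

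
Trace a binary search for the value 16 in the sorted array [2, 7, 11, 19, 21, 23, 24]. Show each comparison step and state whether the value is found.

Binary search for 16 in [2, 7, 11, 19, 21, 23, 24]:

lo=0, hi=6, mid=3, arr[mid]=19 -> 19 > 16, search left half
lo=0, hi=2, mid=1, arr[mid]=7 -> 7 < 16, search right half
lo=2, hi=2, mid=2, arr[mid]=11 -> 11 < 16, search right half
lo=3 > hi=2, target 16 not found

Binary search determines that 16 is not in the array after 3 comparisons. The search space was exhausted without finding the target.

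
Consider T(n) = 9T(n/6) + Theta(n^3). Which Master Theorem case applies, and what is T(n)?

Master Theorem for T(n) = 9T(n/6) + O(n^3):

a = 9, b = 6, c = 3
log_b(a) = log_6(9) = 1.2263

Case 3: c = 3 > log_6(9) = 1.2263
T(n) = O(n^3) = O(n^3)

For T(n) = 9T(n/6) + O(n^3): log_6(9) = 1.2263. This is Case 3 of the Master Theorem (c > log_b(a), work dominated by root), giving O(n^3).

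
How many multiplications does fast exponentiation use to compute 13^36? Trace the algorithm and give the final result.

Computing 13^36 by squaring (build up from 13^1; each line after the first costs one multiplication):

13^1 = 13
13^2 = (13^1)^2 = 13^2 = 169
13^4 = (13^2)^2 = 169^2 = 28561
13^8 = (13^4)^2 = 28561^2 = 815730721
13^9 = 13 * 13^8 = 13 * 815730721 = 10604499373
13^18 = (13^9)^2 = 10604499373^2 = 112455406951957393129
13^36 = (13^18)^2 = 112455406951957393129^2 = 12646218552730347184269489080961456410641

Result: 12646218552730347184269489080961456410641
Multiplications needed: 6 (6 lines after 13^1)

13^36 = 12646218552730347184269489080961456410641. Using exponentiation by squaring, this requires 6 multiplications. The key idea: if the exponent is even, square the half-power; if odd, multiply by the base once.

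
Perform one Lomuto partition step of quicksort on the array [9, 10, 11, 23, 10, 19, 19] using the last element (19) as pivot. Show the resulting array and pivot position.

Lomuto partition with pivot = 19:

Initial array: [9, 10, 11, 23, 10, 19, 19]

arr[0]=9 <= 19: swap with position 0, array becomes [9, 10, 11, 23, 10, 19, 19]
arr[1]=10 <= 19: swap with position 1, array becomes [9, 10, 11, 23, 10, 19, 19]
arr[2]=11 <= 19: swap with position 2, array becomes [9, 10, 11, 23, 10, 19, 19]
arr[3]=23 > 19: no swap
arr[4]=10 <= 19: swap with position 3, array becomes [9, 10, 11, 10, 23, 19, 19]
arr[5]=19 <= 19: swap with position 4, array becomes [9, 10, 11, 10, 19, 23, 19]

Place pivot at position 5: [9, 10, 11, 10, 19, 19, 23]
Pivot position: 5

After partitioning with pivot 19, the array becomes [9, 10, 11, 10, 19, 19, 23]. The pivot is placed at index 5. All elements to the left of the pivot are <= 19, and all elements to the right are > 19.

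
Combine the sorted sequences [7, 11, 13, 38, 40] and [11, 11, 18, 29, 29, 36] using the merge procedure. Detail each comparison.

Merging process:

Compare 7 vs 11: take 7 from left. Merged: [7]
Compare 11 vs 11: take 11 from left. Merged: [7, 11]
Compare 13 vs 11: take 11 from right. Merged: [7, 11, 11]
Compare 13 vs 11: take 11 from right. Merged: [7, 11, 11, 11]
Compare 13 vs 18: take 13 from left. Merged: [7, 11, 11, 11, 13]
Compare 38 vs 18: take 18 from right. Merged: [7, 11, 11, 11, 13, 18]
Compare 38 vs 29: take 29 from right. Merged: [7, 11, 11, 11, 13, 18, 29]
Compare 38 vs 29: take 29 from right. Merged: [7, 11, 11, 11, 13, 18, 29, 29]
Compare 38 vs 36: take 36 from right. Merged: [7, 11, 11, 11, 13, 18, 29, 29, 36]
Append remaining from left: [38, 40]. Merged: [7, 11, 11, 11, 13, 18, 29, 29, 36, 38, 40]

Final merged array: [7, 11, 11, 11, 13, 18, 29, 29, 36, 38, 40]
Total comparisons: 9

The merged array is [7, 11, 11, 11, 13, 18, 29, 29, 36, 38, 40], requiring 9 comparisons. The merge step runs in O(n) time where n is the total number of elements.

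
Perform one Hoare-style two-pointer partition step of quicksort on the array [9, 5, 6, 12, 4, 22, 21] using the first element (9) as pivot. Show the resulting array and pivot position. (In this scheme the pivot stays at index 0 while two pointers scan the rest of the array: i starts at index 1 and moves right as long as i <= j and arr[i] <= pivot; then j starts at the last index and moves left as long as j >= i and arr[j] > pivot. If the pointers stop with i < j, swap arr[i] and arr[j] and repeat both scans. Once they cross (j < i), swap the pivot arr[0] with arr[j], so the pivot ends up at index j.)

Hoare-style two-pointer partition with pivot = 9:

Initial array: [9, 5, 6, 12, 4, 22, 21]

Pointers start at i = 1, j = 6.
i stops at index 3 (arr[3]=12 > 9), j stops at index 4 (arr[4]=4 <= 9): swap arr[3] and arr[4], array becomes [9, 5, 6, 4, 12, 22, 21]
i ends at 4, j ends at 3: the pointers have crossed (j < i), so scanning stops.

Swap pivot arr[0] with arr[3] to place pivot at position 3: [4, 5, 6, 9, 12, 22, 21]
Pivot position: 3

After partitioning with pivot 9, the array becomes [4, 5, 6, 9, 12, 22, 21]. The pivot is placed at index 3. All elements to the left of the pivot are <= 9, and all elements to the right are > 9.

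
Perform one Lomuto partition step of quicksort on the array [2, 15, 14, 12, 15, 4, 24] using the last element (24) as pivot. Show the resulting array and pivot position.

Lomuto partition with pivot = 24:

Initial array: [2, 15, 14, 12, 15, 4, 24]

arr[0]=2 <= 24: swap with position 0, array becomes [2, 15, 14, 12, 15, 4, 24]
arr[1]=15 <= 24: swap with position 1, array becomes [2, 15, 14, 12, 15, 4, 24]
arr[2]=14 <= 24: swap with position 2, array becomes [2, 15, 14, 12, 15, 4, 24]
arr[3]=12 <= 24: swap with position 3, array becomes [2, 15, 14, 12, 15, 4, 24]
arr[4]=15 <= 24: swap with position 4, array becomes [2, 15, 14, 12, 15, 4, 24]
arr[5]=4 <= 24: swap with position 5, array becomes [2, 15, 14, 12, 15, 4, 24]

Place pivot at position 6: [2, 15, 14, 12, 15, 4, 24]
Pivot position: 6

After partitioning with pivot 24, the array becomes [2, 15, 14, 12, 15, 4, 24]. The pivot is placed at index 6. All elements to the left of the pivot are <= 24, and all elements to the right are > 24.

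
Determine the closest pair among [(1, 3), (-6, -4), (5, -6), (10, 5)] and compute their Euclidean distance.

Computing all pairwise distances among 4 points:

d((1, 3), (-6, -4)) = 9.8995
d((1, 3), (5, -6)) = 9.8489
d((1, 3), (10, 5)) = 9.2195 <-- minimum
d((-6, -4), (5, -6)) = 11.1803
d((-6, -4), (10, 5)) = 18.3576
d((5, -6), (10, 5)) = 12.083

Closest pair: (1, 3) and (10, 5) with distance 9.2195

The closest pair is (1, 3) and (10, 5) with Euclidean distance 9.2195. For 4 points, brute-force pairwise comparison is shown above. For large n, the divide-and-conquer algorithm (sort by x, recurse on halves, check the dividing strip) achieves O(n log n).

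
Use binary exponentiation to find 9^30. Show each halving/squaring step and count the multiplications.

Computing 9^30 by squaring (build up from 9^1; each line after the first costs one multiplication):

9^1 = 9
9^2 = (9^1)^2 = 9^2 = 81
9^3 = 9 * 9^2 = 9 * 81 = 729
9^6 = (9^3)^2 = 729^2 = 531441
9^7 = 9 * 9^6 = 9 * 531441 = 4782969
9^14 = (9^7)^2 = 4782969^2 = 22876792454961
9^15 = 9 * 9^14 = 9 * 22876792454961 = 205891132094649
9^30 = (9^15)^2 = 205891132094649^2 = 42391158275216203514294433201

Result: 42391158275216203514294433201
Multiplications needed: 7 (7 lines after 9^1)

9^30 = 42391158275216203514294433201. Using exponentiation by squaring, this requires 7 multiplications. The key idea: if the exponent is even, square the half-power; if odd, multiply by the base once.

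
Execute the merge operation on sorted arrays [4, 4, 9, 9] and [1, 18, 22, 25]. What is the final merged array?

Merging process:

Compare 4 vs 1: take 1 from right. Merged: [1]
Compare 4 vs 18: take 4 from left. Merged: [1, 4]
Compare 4 vs 18: take 4 from left. Merged: [1, 4, 4]
Compare 9 vs 18: take 9 from left. Merged: [1, 4, 4, 9]
Compare 9 vs 18: take 9 from left. Merged: [1, 4, 4, 9, 9]
Append remaining from right: [18, 22, 25]. Merged: [1, 4, 4, 9, 9, 18, 22, 25]

Final merged array: [1, 4, 4, 9, 9, 18, 22, 25]
Total comparisons: 5

The merged array is [1, 4, 4, 9, 9, 18, 22, 25], requiring 5 comparisons. The merge step runs in O(n) time where n is the total number of elements.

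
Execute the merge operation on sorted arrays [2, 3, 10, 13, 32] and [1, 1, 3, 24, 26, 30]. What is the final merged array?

Merging process:

Compare 2 vs 1: take 1 from right. Merged: [1]
Compare 2 vs 1: take 1 from right. Merged: [1, 1]
Compare 2 vs 3: take 2 from left. Merged: [1, 1, 2]
Compare 3 vs 3: take 3 from left. Merged: [1, 1, 2, 3]
Compare 10 vs 3: take 3 from right. Merged: [1, 1, 2, 3, 3]
Compare 10 vs 24: take 10 from left. Merged: [1, 1, 2, 3, 3, 10]
Compare 13 vs 24: take 13 from left. Merged: [1, 1, 2, 3, 3, 10, 13]
Compare 32 vs 24: take 24 from right. Merged: [1, 1, 2, 3, 3, 10, 13, 24]
Compare 32 vs 26: take 26 from right. Merged: [1, 1, 2, 3, 3, 10, 13, 24, 26]
Compare 32 vs 30: take 30 from right. Merged: [1, 1, 2, 3, 3, 10, 13, 24, 26, 30]
Append remaining from left: [32]. Merged: [1, 1, 2, 3, 3, 10, 13, 24, 26, 30, 32]

Final merged array: [1, 1, 2, 3, 3, 10, 13, 24, 26, 30, 32]
Total comparisons: 10

The merged array is [1, 1, 2, 3, 3, 10, 13, 24, 26, 30, 32], requiring 10 comparisons. The merge step runs in O(n) time where n is the total number of elements.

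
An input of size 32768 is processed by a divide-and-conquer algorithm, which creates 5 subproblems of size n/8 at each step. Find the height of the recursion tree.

For divide and conquer with division factor 8:

Problem sizes at each level:
Level 0: 32768
Level 1: 4096
Level 2: 512
Level 3: 64
Level 4: 8
Level 5: 1

The root is level 0 and the size-1 base case is level 5 (the tree spans levels 0 through 5, i.e. 6 levels counting the root), so the depth is the number of divisions: log_8(32768) = 5

The recursion tree depth is log_8(32768) = 5. At each level, the problem size is divided by 8, so it takes 5 divisions to reduce to a base case of size 1. The algorithm makes 5 recursive calls at each level.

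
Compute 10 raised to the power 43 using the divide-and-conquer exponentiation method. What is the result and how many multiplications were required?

Computing 10^43 by squaring (build up from 10^1; each line after the first costs one multiplication):

10^1 = 10
10^2 = (10^1)^2 = 10^2 = 100
10^4 = (10^2)^2 = 100^2 = 10000
10^5 = 10 * 10^4 = 10 * 10000 = 100000
10^10 = (10^5)^2 = 100000^2 = 10000000000
10^20 = (10^10)^2 = 10000000000^2 = 100000000000000000000
10^21 = 10 * 10^20 = 10 * 100000000000000000000 = 1000000000000000000000
10^42 = (10^21)^2 = 1000000000000000000000^2 = 1000000000000000000000000000000000000000000
10^43 = 10 * 10^42 = 10 * 1000000000000000000000000000000000000000000 = 10000000000000000000000000000000000000000000

Result: 10000000000000000000000000000000000000000000
Multiplications needed: 8 (8 lines after 10^1)

10^43 = 10000000000000000000000000000000000000000000. Using exponentiation by squaring, this requires 8 multiplications. The key idea: if the exponent is even, square the half-power; if odd, multiply by the base once.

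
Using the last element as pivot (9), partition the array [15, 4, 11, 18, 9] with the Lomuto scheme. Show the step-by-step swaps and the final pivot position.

Lomuto partition with pivot = 9:

Initial array: [15, 4, 11, 18, 9]

arr[0]=15 > 9: no swap
arr[1]=4 <= 9: swap with position 0, array becomes [4, 15, 11, 18, 9]
arr[2]=11 > 9: no swap
arr[3]=18 > 9: no swap

Place pivot at position 1: [4, 9, 11, 18, 15]
Pivot position: 1

After partitioning with pivot 9, the array becomes [4, 9, 11, 18, 15]. The pivot is placed at index 1. All elements to the left of the pivot are <= 9, and all elements to the right are > 9.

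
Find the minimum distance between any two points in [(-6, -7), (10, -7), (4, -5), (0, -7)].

Computing all pairwise distances among 4 points:

d((-6, -7), (10, -7)) = 16.0
d((-6, -7), (4, -5)) = 10.198
d((-6, -7), (0, -7)) = 6.0
d((10, -7), (4, -5)) = 6.3246
d((10, -7), (0, -7)) = 10.0
d((4, -5), (0, -7)) = 4.4721 <-- minimum

Closest pair: (4, -5) and (0, -7) with distance 4.4721

The closest pair is (4, -5) and (0, -7) with Euclidean distance 4.4721. For 4 points, brute-force pairwise comparison is shown above. For large n, the divide-and-conquer algorithm (sort by x, recurse on halves, check the dividing strip) achieves O(n log n).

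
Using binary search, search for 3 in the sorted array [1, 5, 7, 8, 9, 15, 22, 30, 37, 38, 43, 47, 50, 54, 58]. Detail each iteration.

Binary search for 3 in [1, 5, 7, 8, 9, 15, 22, 30, 37, 38, 43, 47, 50, 54, 58]:

lo=0, hi=14, mid=7, arr[mid]=30 -> 30 > 3, search left half
lo=0, hi=6, mid=3, arr[mid]=8 -> 8 > 3, search left half
lo=0, hi=2, mid=1, arr[mid]=5 -> 5 > 3, search left half
lo=0, hi=0, mid=0, arr[mid]=1 -> 1 < 3, search right half
lo=1 > hi=0, target 3 not found

Binary search determines that 3 is not in the array after 4 comparisons. The search space was exhausted without finding the target.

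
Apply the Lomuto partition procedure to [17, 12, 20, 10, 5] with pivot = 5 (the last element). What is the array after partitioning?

Lomuto partition with pivot = 5:

Initial array: [17, 12, 20, 10, 5]

arr[0]=17 > 5: no swap
arr[1]=12 > 5: no swap
arr[2]=20 > 5: no swap
arr[3]=10 > 5: no swap

Place pivot at position 0: [5, 12, 20, 10, 17]
Pivot position: 0

After partitioning with pivot 5, the array becomes [5, 12, 20, 10, 17]. The pivot is placed at index 0. All elements to the left of the pivot are <= 5, and all elements to the right are > 5.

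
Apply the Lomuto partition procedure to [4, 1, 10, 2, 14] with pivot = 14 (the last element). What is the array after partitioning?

Lomuto partition with pivot = 14:

Initial array: [4, 1, 10, 2, 14]

arr[0]=4 <= 14: swap with position 0, array becomes [4, 1, 10, 2, 14]
arr[1]=1 <= 14: swap with position 1, array becomes [4, 1, 10, 2, 14]
arr[2]=10 <= 14: swap with position 2, array becomes [4, 1, 10, 2, 14]
arr[3]=2 <= 14: swap with position 3, array becomes [4, 1, 10, 2, 14]

Place pivot at position 4: [4, 1, 10, 2, 14]
Pivot position: 4

After partitioning with pivot 14, the array becomes [4, 1, 10, 2, 14]. The pivot is placed at index 4. All elements to the left of the pivot are <= 14, and all elements to the right are > 14.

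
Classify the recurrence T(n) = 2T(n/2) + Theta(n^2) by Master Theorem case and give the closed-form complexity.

Master Theorem for T(n) = 2T(n/2) + O(n^2):

a = 2, b = 2, c = 2
log_b(a) = log_2(2) = 1.0000

Case 3: c = 2 > log_2(2) = 1.0000
T(n) = O(n^2) = O(n^2)

For T(n) = 2T(n/2) + O(n^2): log_2(2) = 1.0000. This is Case 3 of the Master Theorem (c > log_b(a), work dominated by root), giving O(n^2).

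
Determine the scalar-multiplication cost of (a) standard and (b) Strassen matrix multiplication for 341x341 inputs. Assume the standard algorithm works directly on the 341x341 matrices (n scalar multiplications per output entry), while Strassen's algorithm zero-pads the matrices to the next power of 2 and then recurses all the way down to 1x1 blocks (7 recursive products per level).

Matrix multiplication for 341x341 matrices:

Strassen's algorithm requires power-of-2 dimensions. Pad 341x341 to 512x512 (next power of 2).

Standard algorithm: 341^3 = 39651821 multiplications
Strassen's algorithm: 7^(log2(512)) = 7^9 = 40353607 multiplications
Difference: 39651821 - 40353607 = -701786 (Strassen uses MORE here due to padding overhead — for small or just-over-power-of-2 n, padding can outweigh the per-level savings)

Standard: 39651821 multiplications (341^3). Strassen: 40353607 multiplications (7^9, after padding to 512x512). Strassen reduces 8 recursive multiplications to 7 at each level.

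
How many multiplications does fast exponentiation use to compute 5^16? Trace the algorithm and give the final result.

Computing 5^16 by squaring (build up from 5^1; each line after the first costs one multiplication):

5^1 = 5
5^2 = (5^1)^2 = 5^2 = 25
5^4 = (5^2)^2 = 25^2 = 625
5^8 = (5^4)^2 = 625^2 = 390625
5^16 = (5^8)^2 = 390625^2 = 152587890625

Result: 152587890625
Multiplications needed: 4 (4 lines after 5^1)

5^16 = 152587890625. Using exponentiation by squaring, this requires 4 multiplications. The key idea: if the exponent is even, square the half-power; if odd, multiply by the base once.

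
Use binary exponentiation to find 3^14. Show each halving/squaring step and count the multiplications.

Computing 3^14 by squaring (build up from 3^1; each line after the first costs one multiplication):

3^1 = 3
3^2 = (3^1)^2 = 3^2 = 9
3^3 = 3 * 3^2 = 3 * 9 = 27
3^6 = (3^3)^2 = 27^2 = 729
3^7 = 3 * 3^6 = 3 * 729 = 2187
3^14 = (3^7)^2 = 2187^2 = 4782969

Result: 4782969
Multiplications needed: 5 (5 lines after 3^1)

3^14 = 4782969. Using exponentiation by squaring, this requires 5 multiplications. The key idea: if the exponent is even, square the half-power; if odd, multiply by the base once.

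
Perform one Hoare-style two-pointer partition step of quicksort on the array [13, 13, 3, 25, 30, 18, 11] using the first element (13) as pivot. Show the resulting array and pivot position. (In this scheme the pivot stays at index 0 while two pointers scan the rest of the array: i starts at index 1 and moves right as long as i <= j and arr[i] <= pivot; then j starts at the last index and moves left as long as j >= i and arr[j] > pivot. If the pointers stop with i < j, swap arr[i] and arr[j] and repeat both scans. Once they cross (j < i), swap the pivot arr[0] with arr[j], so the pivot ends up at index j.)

Hoare-style two-pointer partition with pivot = 13:

Initial array: [13, 13, 3, 25, 30, 18, 11]

Pointers start at i = 1, j = 6.
i stops at index 3 (arr[3]=25 > 13), j stops at index 6 (arr[6]=11 <= 13): swap arr[3] and arr[6], array becomes [13, 13, 3, 11, 30, 18, 25]
i ends at 4, j ends at 3: the pointers have crossed (j < i), so scanning stops.

Swap pivot arr[0] with arr[3] to place pivot at position 3: [11, 13, 3, 13, 30, 18, 25]
Pivot position: 3

After partitioning with pivot 13, the array becomes [11, 13, 3, 13, 30, 18, 25]. The pivot is placed at index 3. All elements to the left of the pivot are <= 13, and all elements to the right are > 13.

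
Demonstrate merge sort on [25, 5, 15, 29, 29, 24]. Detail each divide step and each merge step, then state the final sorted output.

Merge sort trace:

Split: [25, 5, 15, 29, 29, 24] -> [25, 5, 15] and [29, 29, 24]
  Split: [25, 5, 15] -> [25] and [5, 15]
    Split: [5, 15] -> [5] and [15]
    Merge: [5] + [15] -> [5, 15]
  Merge: [25] + [5, 15] -> [5, 15, 25]
  Split: [29, 29, 24] -> [29] and [29, 24]
    Split: [29, 24] -> [29] and [24]
    Merge: [29] + [24] -> [24, 29]
  Merge: [29] + [24, 29] -> [24, 29, 29]
Merge: [5, 15, 25] + [24, 29, 29] -> [5, 15, 24, 25, 29, 29]

Final sorted array: [5, 15, 24, 25, 29, 29]

The merge sort proceeds by recursively splitting the array and merging sorted halves.
After all merges, the sorted array is [5, 15, 24, 25, 29, 29].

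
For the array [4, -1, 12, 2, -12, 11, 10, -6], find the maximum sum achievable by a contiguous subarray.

Using Kadane's algorithm on [4, -1, 12, 2, -12, 11, 10, -6]:

Scanning through the array:
Position 1 (value -1): max_ending_here = 3, max_so_far = 4
Position 2 (value 12): max_ending_here = 15, max_so_far = 15
Position 3 (value 2): max_ending_here = 17, max_so_far = 17
Position 4 (value -12): max_ending_here = 5, max_so_far = 17
Position 5 (value 11): max_ending_here = 16, max_so_far = 17
Position 6 (value 10): max_ending_here = 26, max_so_far = 26
Position 7 (value -6): max_ending_here = 20, max_so_far = 26

Maximum subarray: [4, -1, 12, 2, -12, 11, 10]
Maximum sum: 26

The maximum subarray is [4, -1, 12, 2, -12, 11, 10] with sum 26. This subarray runs from index 0 to index 6.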